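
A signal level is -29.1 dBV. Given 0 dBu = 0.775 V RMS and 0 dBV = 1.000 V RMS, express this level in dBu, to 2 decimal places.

The offset between the scales is 20·log₁₀(0.775/1.000) = −2.214 dB.
So dBu = -29.1 + 2.214 = -26.89 dBu.

-26.89 dBu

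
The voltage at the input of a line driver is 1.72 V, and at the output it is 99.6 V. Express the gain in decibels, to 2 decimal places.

Voltage is an amplitude quantity, so gain = 20·log₁₀(V_out/V_in).
20·log₁₀(99.6/1.72) = 20·log₁₀(57.91) = 35.25 dB.

35.25 dB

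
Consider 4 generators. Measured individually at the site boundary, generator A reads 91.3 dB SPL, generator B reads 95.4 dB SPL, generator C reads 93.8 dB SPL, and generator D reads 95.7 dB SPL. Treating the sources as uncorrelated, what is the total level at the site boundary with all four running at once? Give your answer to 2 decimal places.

100.39 dB SPL

Add the sources as powers (linear), then convert back to dB:
L_total = 10·log₁₀(10^(91.3/10) + 10^(95.4/10) + 10^(93.8/10) + 10^(95.7/10)) = 10·log₁₀(10931000000) = 100.39 dB SPL.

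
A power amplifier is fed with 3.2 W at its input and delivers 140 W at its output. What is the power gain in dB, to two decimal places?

16.41 dB

Power ratio → dB uses the 10·log₁₀ form:
10·log₁₀(140/3.2) = 10·log₁₀(43.75) = 16.41 dB.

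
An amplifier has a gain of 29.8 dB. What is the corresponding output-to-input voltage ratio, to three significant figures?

30.9

Voltage ratio = 10^(dB/20).
10^(29.8/20) = 10^(1.490) = 30.9.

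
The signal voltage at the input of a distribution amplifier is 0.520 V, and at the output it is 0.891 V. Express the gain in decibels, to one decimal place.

Voltage is an amplitude quantity, so gain = 20·log₁₀(V_out/V_in).
20·log₁₀(0.891/0.520) = 20·log₁₀(1.713) = 4.7 dB.

4.7 dB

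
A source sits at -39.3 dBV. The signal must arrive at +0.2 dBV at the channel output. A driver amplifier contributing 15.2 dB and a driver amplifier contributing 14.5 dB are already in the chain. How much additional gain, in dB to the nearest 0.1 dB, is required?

9.8 dB

The required make-up gain is the shortfall in the dB sum.
G = +0.2 − (-39.3) − 15.2 − 14.5 = 9.8 dB.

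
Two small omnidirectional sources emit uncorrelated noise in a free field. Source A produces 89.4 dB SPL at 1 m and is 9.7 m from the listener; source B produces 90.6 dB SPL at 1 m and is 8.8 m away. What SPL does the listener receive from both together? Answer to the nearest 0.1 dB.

73.8 dB SPL

At the listener: L_A = 89.4 − 20·log₁₀(9.7) = 69.66 dB; L_B = 90.6 − 20·log₁₀(8.8) = 71.71 dB.
Combined: 10·log₁₀(10^(69.66/10)+10^(71.71/10)) = 73.8 dB SPL.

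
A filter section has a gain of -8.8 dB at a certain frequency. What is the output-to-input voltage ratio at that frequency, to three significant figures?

0.363

Voltage ratio = 10^(dB/20).
10^(-8.8/20) = 10^(-0.4400) = 0.363.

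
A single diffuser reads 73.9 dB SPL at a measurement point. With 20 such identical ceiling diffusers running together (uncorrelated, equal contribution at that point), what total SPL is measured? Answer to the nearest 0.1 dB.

20 equal incoherent sources raise the level by 10·log₁₀(20) = 13.01 dB.
L_total = 73.9 + 13.01 = 86.9 dB SPL.

86.9 dB SPL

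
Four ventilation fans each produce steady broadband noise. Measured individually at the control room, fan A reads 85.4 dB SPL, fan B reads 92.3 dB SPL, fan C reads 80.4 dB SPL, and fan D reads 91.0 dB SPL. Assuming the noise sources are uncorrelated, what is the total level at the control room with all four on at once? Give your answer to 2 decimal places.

Incoherent sources sum as intensities:
L_total = 10·log₁₀(10^(85.4/10) + 10^(92.3/10) + 10^(80.4/10) + 10^(91.0/10)) = 10·log₁₀(3414000000) = 95.33 dB SPL.

95.33 dB SPL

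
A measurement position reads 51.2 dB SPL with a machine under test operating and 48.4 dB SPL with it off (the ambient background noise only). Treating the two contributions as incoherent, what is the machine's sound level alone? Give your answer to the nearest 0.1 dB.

Subtract intensities: L_src = 10·log₁₀(10^(L_total/10) − 10^(L_bg/10)).
L_src = 10·log₁₀(10^(51.2/10) − 10^(48.4/10)) = 10·log₁₀(62640) = 48.0 dB SPL.

48.0 dB SPL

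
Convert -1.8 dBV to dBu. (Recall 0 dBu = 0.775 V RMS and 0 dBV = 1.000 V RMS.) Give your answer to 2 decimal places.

The offset between the scales is 20·log₁₀(0.775/1.000) = −2.214 dB.
So dBu = -1.8 + 2.214 = +0.41 dBu.

+0.41 dBu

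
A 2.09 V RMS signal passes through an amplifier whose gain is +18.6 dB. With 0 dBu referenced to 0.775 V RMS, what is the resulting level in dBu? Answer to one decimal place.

Input level: 20·log₁₀(2.09/0.775) = 8.62 dBu.
Output: 8.62 + 18.6 = +27.2 dBu.

+27.2 dBu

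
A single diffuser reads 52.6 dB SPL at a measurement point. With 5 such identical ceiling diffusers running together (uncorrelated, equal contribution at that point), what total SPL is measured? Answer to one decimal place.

5 equal incoherent sources raise the level by 10·log₁₀(5) = 6.99 dB.
L_total = 52.6 + 6.99 = 59.6 dB SPL.

59.6 dB SPL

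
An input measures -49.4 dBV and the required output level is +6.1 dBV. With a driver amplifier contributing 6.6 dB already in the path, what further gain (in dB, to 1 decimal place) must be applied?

48.9 dB

The required make-up gain is the shortfall in the dB sum.
G = +6.1 − (-49.4) − 6.6 = 48.9 dB.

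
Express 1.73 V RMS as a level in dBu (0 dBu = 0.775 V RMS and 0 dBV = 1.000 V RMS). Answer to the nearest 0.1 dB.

dBu = 20·log₁₀(V / 0.775 V).
20·log₁₀(1.73/0.775) = +7.0 dBu.

+7.0 dBu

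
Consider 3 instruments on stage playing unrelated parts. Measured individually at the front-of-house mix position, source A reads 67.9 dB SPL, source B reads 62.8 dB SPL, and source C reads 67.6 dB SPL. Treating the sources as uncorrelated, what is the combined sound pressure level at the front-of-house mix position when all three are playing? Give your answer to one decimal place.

Uncorrelated sources add in intensity (power), not in dB.
L_total = 10·log₁₀(10^(67.9/10) + 10^(62.8/10) + 10^(67.6/10)) = 10·log₁₀(13830000) = 71.4 dB SPL.

71.4 dB SPL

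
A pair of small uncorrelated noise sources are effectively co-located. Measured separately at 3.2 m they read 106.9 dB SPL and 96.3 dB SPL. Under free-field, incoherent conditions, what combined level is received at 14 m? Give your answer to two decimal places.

Combined at 3.2 m: 10·log₁₀(10^(106.9/10)+10^(96.3/10)) = 107.263 dB SPL.
Then apply −20·log₁₀(14/3.2) = -12.820 dB → 94.44 dB SPL.

94.44 dB SPL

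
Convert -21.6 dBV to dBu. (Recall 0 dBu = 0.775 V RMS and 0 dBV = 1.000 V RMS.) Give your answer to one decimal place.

-19.4 dBu

The offset between the scales is 20·log₁₀(0.775/1.000) = −2.214 dB.
So dBu = -21.6 + 2.214 = -19.4 dBu.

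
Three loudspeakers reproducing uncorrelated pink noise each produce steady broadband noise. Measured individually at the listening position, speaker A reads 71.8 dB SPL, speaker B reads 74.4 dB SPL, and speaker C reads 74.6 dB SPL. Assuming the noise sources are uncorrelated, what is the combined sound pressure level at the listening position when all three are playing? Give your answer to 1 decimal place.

Incoherent sources sum as intensities:
L_total = 10·log₁₀(10^(71.8/10) + 10^(74.4/10) + 10^(74.6/10)) = 10·log₁₀(71520000) = 78.5 dB SPL.

78.5 dB SPL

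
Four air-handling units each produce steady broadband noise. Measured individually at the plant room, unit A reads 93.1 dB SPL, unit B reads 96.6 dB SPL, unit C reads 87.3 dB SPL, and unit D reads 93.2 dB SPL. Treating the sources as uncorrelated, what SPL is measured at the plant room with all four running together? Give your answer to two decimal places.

Uncorrelated sources add in intensity (power), not in dB.
L_total = 10·log₁₀(10^(93.1/10) + 10^(96.6/10) + 10^(87.3/10) + 10^(93.2/10)) = 10·log₁₀(9239000000) = 99.66 dB SPL.

99.66 dB SPL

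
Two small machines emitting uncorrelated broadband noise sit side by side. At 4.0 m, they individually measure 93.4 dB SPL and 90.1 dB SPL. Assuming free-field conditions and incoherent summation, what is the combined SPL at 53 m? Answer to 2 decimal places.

Combined at 4.0 m: 10·log₁₀(10^(93.4/10)+10^(90.1/10)) = 95.066 dB SPL.
Then apply −20·log₁₀(53/4.0) = -22.444 dB → 72.62 dB SPL.

72.62 dB SPL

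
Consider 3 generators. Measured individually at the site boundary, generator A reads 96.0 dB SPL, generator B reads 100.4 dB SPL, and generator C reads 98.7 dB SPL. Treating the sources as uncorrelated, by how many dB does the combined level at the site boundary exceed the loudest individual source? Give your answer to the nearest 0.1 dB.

Add the sources as powers (linear), then convert back to dB:
L_total = 10·log₁₀(10^(96.0/10) + 10^(100.4/10) + 10^(98.7/10)) = 103.49 dB SPL.
Excess over the loudest (100.4 dB): 103.49 − 100.4 = 3.1 dB.

3.1 dB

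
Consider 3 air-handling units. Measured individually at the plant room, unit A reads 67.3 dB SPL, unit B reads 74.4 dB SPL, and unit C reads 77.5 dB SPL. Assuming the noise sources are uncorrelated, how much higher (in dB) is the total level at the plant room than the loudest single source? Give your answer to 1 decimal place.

Uncorrelated sources add in intensity (power), not in dB.
L_total = 10·log₁₀(10^(67.3/10) + 10^(74.4/10) + 10^(77.5/10)) = 79.50 dB SPL.
Excess over the loudest (77.5 dB): 79.50 − 77.5 = 2.0 dB.

2.0 dB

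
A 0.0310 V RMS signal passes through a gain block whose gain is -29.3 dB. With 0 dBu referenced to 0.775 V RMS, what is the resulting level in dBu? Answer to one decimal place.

-57.3 dBu

Input level: 20·log₁₀(0.0310/0.775) = -27.96 dBu.
Output: -27.96 − 29.3 = -57.3 dBu.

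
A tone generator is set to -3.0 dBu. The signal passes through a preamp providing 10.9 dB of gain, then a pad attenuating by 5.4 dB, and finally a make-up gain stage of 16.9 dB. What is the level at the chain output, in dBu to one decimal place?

+19.4 dBu

In dB, series stages simply add:
-3.0 + 10.9 − 5.4 + 16.9 = +19.4 dBu.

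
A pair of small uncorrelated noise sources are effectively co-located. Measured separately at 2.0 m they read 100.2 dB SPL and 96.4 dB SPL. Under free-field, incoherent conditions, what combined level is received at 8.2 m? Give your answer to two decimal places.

89.46 dB SPL

Combined at 2.0 m: 10·log₁₀(10^(100.2/10)+10^(96.4/10)) = 101.713 dB SPL.
Then apply −20·log₁₀(8.2/2.0) = -12.256 dB → 89.46 dB SPL.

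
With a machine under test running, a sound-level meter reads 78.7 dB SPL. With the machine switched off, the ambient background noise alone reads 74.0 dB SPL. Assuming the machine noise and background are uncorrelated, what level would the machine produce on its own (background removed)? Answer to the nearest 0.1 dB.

Remove the background by subtracting linear intensities:
L_src = 10·log₁₀(10^(78.7/10) − 10^(74.0/10)) = 10·log₁₀(49010000) = 76.9 dB SPL.

76.9 dB SPL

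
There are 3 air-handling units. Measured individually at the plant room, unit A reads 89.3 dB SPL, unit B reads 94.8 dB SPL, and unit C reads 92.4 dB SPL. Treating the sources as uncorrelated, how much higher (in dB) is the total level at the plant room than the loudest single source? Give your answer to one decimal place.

Add the sources as powers (linear), then convert back to dB:
L_total = 10·log₁₀(10^(89.3/10) + 10^(94.8/10) + 10^(92.4/10)) = 97.49 dB SPL.
Excess over the loudest (94.8 dB): 97.49 − 94.8 = 2.7 dB.

2.7 dB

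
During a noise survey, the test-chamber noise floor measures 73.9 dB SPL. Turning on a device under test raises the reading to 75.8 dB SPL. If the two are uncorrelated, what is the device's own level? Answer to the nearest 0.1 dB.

Background correction is a power subtraction:
L_src = 10·log₁₀(10^(75.8/10) − 10^(73.9/10)) = 10·log₁₀(13470000) = 71.3 dB SPL.

71.3 dB SPL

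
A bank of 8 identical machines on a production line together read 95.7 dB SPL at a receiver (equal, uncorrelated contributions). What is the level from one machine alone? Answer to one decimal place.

8 equal incoherent sources add 10·log₁₀(8) = 9.03 dB over one source.
L_one = 95.7 − 9.03 = 86.7 dB SPL.

86.7 dB SPL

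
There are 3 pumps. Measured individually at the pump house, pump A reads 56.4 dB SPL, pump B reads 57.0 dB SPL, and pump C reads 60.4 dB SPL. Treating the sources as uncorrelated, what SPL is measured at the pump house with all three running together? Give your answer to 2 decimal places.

63.08 dB SPL

Uncorrelated sources add in intensity (power), not in dB.
L_total = 10·log₁₀(10^(56.4/10) + 10^(57.0/10) + 10^(60.4/10)) = 10·log₁₀(2034000) = 63.08 dB SPL.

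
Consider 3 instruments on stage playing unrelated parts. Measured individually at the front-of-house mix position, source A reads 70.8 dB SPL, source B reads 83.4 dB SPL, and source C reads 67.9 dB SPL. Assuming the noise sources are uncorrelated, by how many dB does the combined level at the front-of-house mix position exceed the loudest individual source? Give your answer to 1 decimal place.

0.3 dB

Add the sources as powers (linear), then convert back to dB:
L_total = 10·log₁₀(10^(70.8/10) + 10^(83.4/10) + 10^(67.9/10)) = 83.75 dB SPL.
Excess over the loudest (83.4 dB): 83.75 − 83.4 = 0.3 dB.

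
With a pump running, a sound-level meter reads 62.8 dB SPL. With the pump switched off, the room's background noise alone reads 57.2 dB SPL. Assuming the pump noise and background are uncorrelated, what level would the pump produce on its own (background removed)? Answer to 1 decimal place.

61.4 dB SPL

Background correction is a power subtraction:
L_src = 10·log₁₀(10^(62.8/10) − 10^(57.2/10)) = 10·log₁₀(1381000) = 61.4 dB SPL.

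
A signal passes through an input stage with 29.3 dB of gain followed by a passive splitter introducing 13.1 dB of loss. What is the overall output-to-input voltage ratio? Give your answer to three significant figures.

6.46

Net gain = 29.3 + (−13.1) = 16.2 dB.
Voltage ratio = 10^(16.2/20) = 6.46.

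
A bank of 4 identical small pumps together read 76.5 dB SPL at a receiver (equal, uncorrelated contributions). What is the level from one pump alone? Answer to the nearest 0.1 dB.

4 equal incoherent sources add 10·log₁₀(4) = 6.02 dB over one source.
L_one = 76.5 − 6.02 = 70.5 dB SPL.

70.5 dB SPL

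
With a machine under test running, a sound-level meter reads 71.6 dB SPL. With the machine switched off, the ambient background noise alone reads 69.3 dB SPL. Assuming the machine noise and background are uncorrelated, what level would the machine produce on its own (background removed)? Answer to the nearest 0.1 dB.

67.7 dB SPL

Remove the background by subtracting linear intensities:
L_src = 10·log₁₀(10^(71.6/10) − 10^(69.3/10)) = 10·log₁₀(5943000) = 67.7 dB SPL.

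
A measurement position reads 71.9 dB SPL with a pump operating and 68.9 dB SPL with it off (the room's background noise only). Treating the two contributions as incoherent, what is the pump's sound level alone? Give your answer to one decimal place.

Background correction is a power subtraction:
L_src = 10·log₁₀(10^(71.9/10) − 10^(68.9/10)) = 10·log₁₀(7726000) = 68.9 dB SPL.

68.9 dB SPL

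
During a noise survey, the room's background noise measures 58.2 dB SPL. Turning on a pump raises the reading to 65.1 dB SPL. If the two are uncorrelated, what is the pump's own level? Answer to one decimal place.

Remove the background by subtracting linear intensities:
L_src = 10·log₁₀(10^(65.1/10) − 10^(58.2/10)) = 10·log₁₀(2575000) = 64.1 dB SPL.

64.1 dB SPL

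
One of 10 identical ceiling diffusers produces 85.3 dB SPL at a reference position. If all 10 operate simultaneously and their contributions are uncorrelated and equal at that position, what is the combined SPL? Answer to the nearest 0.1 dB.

95.3 dB SPL

10 equal incoherent sources raise the level by 10·log₁₀(10) = 10.00 dB.
L_total = 85.3 + 10.00 = 95.3 dB SPL.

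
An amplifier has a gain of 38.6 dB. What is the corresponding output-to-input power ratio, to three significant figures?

Power ratio = 10^(dB/10).
10^(38.6/10) = 10^(3.860) = 7240.

7240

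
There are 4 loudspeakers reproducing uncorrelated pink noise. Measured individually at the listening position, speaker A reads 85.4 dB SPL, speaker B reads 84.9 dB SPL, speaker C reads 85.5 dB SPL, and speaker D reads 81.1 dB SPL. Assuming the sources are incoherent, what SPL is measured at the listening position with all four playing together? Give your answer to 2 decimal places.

Uncorrelated sources add in intensity (power), not in dB.
L_total = 10·log₁₀(10^(85.4/10) + 10^(84.9/10) + 10^(85.5/10) + 10^(81.1/10)) = 10·log₁₀(1139000000) = 90.57 dB SPL.

90.57 dB SPL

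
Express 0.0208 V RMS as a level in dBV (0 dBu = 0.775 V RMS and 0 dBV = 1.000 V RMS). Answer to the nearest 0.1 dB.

-33.6 dBV

dBV = 20·log₁₀(V / 1.000 V).
20·log₁₀(0.0208/1.000) = -33.6 dBV.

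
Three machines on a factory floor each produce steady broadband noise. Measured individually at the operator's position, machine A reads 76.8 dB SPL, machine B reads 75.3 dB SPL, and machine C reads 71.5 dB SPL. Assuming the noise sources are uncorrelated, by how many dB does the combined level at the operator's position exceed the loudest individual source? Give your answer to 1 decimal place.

3.0 dB

Uncorrelated sources add in intensity (power), not in dB.
L_total = 10·log₁₀(10^(76.8/10) + 10^(75.3/10) + 10^(71.5/10)) = 79.82 dB SPL.
Excess over the loudest (76.8 dB): 79.82 − 76.8 = 3.0 dB.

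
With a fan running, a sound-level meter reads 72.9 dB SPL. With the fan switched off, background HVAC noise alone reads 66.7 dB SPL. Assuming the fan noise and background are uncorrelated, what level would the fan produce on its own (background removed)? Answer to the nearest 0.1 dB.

71.7 dB SPL

Subtract intensities: L_src = 10·log₁₀(10^(L_total/10) − 10^(L_bg/10)).
L_src = 10·log₁₀(10^(72.9/10) − 10^(66.7/10)) = 10·log₁₀(14820000) = 71.7 dB SPL.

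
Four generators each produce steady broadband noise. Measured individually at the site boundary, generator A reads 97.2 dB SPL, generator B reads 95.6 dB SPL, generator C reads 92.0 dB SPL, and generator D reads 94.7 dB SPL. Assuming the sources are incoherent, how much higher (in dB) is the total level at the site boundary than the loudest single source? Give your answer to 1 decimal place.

4.1 dB

Incoherent sources sum as intensities:
L_total = 10·log₁₀(10^(97.2/10) + 10^(95.6/10) + 10^(92.0/10) + 10^(94.7/10)) = 101.28 dB SPL.
Excess over the loudest (97.2 dB): 101.28 − 97.2 = 4.1 dB.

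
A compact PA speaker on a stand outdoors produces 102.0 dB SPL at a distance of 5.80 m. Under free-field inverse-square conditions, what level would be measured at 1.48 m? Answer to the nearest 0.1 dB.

113.9 dB SPL

Free-field point source: level drops by 20·log₁₀ of the distance ratio.
ΔL = −20·log₁₀(1.48/5.80) = 11.86 dB, so L₂ = 102.0 + (11.86) = 113.9 dB SPL.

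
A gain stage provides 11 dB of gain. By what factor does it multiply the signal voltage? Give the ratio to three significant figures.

3.55

Voltage ratio = 10^(dB/20).
10^(11/20) = 10^(0.5500) = 3.55.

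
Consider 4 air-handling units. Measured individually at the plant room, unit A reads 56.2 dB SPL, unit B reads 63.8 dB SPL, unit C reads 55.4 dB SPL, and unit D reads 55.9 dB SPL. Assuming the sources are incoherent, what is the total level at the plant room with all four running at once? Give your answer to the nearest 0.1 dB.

65.5 dB SPL

Uncorrelated sources add in intensity (power), not in dB.
L_total = 10·log₁₀(10^(56.2/10) + 10^(63.8/10) + 10^(55.4/10) + 10^(55.9/10)) = 10·log₁₀(3551000) = 65.5 dB SPL.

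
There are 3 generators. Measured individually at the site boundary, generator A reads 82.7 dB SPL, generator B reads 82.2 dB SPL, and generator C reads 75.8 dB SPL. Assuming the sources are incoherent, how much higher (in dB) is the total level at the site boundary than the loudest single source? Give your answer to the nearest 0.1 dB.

3.2 dB

Add the sources as powers (linear), then convert back to dB:
L_total = 10·log₁₀(10^(82.7/10) + 10^(82.2/10) + 10^(75.8/10)) = 85.91 dB SPL.
Excess over the loudest (82.7 dB): 85.91 − 82.7 = 3.2 dB.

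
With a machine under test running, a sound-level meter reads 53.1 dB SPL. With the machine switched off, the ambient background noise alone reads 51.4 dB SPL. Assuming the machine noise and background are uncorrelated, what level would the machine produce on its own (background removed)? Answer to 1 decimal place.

48.2 dB SPL

Background correction is a power subtraction:
L_src = 10·log₁₀(10^(53.1/10) − 10^(51.4/10)) = 10·log₁₀(66140) = 48.2 dB SPL.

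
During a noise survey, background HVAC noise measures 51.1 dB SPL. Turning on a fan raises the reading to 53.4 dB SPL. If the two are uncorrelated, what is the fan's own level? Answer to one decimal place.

49.5 dB SPL

Subtract intensities: L_src = 10·log₁₀(10^(L_total/10) − 10^(L_bg/10)).
L_src = 10·log₁₀(10^(53.4/10) − 10^(51.1/10)) = 10·log₁₀(89950) = 49.5 dB SPL.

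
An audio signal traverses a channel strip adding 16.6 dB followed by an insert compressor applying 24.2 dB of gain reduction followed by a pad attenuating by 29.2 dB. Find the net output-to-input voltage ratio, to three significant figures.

0.0145

Net gain = 16.6 + (−24.2) + (−29.2) = -36.8 dB.
Voltage ratio = 10^(-36.8/20) = 0.0145.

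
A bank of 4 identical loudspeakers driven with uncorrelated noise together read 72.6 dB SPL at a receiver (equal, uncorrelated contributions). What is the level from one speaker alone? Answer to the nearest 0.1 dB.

4 equal incoherent sources add 10·log₁₀(4) = 6.02 dB over one source.
L_one = 72.6 − 6.02 = 66.6 dB SPL.

66.6 dB SPL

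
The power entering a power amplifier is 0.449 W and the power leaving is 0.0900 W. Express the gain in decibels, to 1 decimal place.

Power is a power quantity, so gain = 10·log₁₀(P_out/P_in).
10·log₁₀(0.0900/0.449) = 10·log₁₀(0.2004) = -7.0 dB.

-7.0 dB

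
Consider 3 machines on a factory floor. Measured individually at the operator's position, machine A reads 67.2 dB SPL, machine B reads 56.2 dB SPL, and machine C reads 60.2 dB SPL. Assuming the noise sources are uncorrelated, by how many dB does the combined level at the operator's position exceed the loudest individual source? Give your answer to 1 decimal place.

Add the sources as powers (linear), then convert back to dB:
L_total = 10·log₁₀(10^(67.2/10) + 10^(56.2/10) + 10^(60.2/10)) = 68.27 dB SPL.
Excess over the loudest (67.2 dB): 68.27 − 67.2 = 1.1 dB.

1.1 dB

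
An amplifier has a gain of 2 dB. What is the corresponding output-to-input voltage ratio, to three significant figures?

Voltage ratio = 10^(dB/20).
10^(2/20) = 10^(0.1000) = 1.26.

1.26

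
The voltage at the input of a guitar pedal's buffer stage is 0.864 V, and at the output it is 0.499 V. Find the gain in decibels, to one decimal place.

-4.8 dB

For a voltage ratio, dB = 20·log₁₀(V₂/V₁).
20·log₁₀(0.499/0.864) = 20·log₁₀(0.5775) = -4.8 dB.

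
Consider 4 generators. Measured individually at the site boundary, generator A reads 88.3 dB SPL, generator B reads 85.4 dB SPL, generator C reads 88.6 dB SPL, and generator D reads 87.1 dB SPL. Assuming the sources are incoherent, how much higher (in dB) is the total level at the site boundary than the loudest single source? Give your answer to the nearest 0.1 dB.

4.9 dB

Add the sources as powers (linear), then convert back to dB:
L_total = 10·log₁₀(10^(88.3/10) + 10^(85.4/10) + 10^(88.6/10) + 10^(87.1/10)) = 93.54 dB SPL.
Excess over the loudest (88.6 dB): 93.54 − 88.6 = 4.9 dB.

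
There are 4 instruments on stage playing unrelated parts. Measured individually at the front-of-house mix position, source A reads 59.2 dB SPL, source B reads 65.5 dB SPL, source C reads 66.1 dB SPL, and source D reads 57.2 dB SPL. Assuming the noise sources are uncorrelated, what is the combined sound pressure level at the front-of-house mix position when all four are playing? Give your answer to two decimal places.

Add the sources as powers (linear), then convert back to dB:
L_total = 10·log₁₀(10^(59.2/10) + 10^(65.5/10) + 10^(66.1/10) + 10^(57.2/10)) = 10·log₁₀(8979000) = 69.53 dB SPL.

69.53 dB SPL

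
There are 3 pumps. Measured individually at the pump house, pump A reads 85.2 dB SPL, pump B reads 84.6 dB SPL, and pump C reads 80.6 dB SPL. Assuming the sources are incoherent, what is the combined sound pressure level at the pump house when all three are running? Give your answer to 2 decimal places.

88.66 dB SPL

Incoherent sources sum as intensities:
L_total = 10·log₁₀(10^(85.2/10) + 10^(84.6/10) + 10^(80.6/10)) = 10·log₁₀(734300000) = 88.66 dB SPL.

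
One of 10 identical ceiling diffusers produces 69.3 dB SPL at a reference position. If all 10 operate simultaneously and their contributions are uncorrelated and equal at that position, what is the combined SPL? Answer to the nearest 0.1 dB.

10 equal incoherent sources raise the level by 10·log₁₀(10) = 10.00 dB.
L_total = 69.3 + 10.00 = 79.3 dB SPL.

79.3 dB SPL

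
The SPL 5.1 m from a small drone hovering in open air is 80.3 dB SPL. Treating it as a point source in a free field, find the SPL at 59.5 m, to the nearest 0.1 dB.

59.0 dB SPL

For a point source in a free field, ΔL = −20·log₁₀(d₂/d₁).
ΔL = −20·log₁₀(59.5/5.1) = -21.34 dB, so L₂ = 80.3 + (-21.34) = 59.0 dB SPL.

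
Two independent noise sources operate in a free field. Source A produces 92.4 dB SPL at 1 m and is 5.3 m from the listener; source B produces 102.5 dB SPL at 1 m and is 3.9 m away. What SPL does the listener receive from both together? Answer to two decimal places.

At the listener: L_A = 92.4 − 20·log₁₀(5.3) = 77.914 dB; L_B = 102.5 − 20·log₁₀(3.9) = 90.679 dB.
Combined: 10·log₁₀(10^(77.914/10)+10^(90.679/10)) = 90.90 dB SPL.

90.90 dB SPL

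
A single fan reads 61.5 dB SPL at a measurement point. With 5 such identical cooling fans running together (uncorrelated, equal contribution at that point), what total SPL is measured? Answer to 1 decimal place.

68.5 dB SPL

5 equal incoherent sources raise the level by 10·log₁₀(5) = 6.99 dB.
L_total = 61.5 + 6.99 = 68.5 dB SPL.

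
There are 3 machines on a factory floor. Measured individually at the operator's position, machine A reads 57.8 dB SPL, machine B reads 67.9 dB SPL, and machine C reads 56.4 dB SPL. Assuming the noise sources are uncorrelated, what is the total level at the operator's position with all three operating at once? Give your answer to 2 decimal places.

68.58 dB SPL

Add the sources as powers (linear), then convert back to dB:
L_total = 10·log₁₀(10^(57.8/10) + 10^(67.9/10) + 10^(56.4/10)) = 10·log₁₀(7205000) = 68.58 dB SPL.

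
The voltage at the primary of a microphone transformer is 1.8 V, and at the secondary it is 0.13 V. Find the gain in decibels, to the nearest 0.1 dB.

-22.8 dB

For a voltage ratio, dB = 20·log₁₀(V₂/V₁).
20·log₁₀(0.13/1.8) = 20·log₁₀(0.07222) = -22.8 dB.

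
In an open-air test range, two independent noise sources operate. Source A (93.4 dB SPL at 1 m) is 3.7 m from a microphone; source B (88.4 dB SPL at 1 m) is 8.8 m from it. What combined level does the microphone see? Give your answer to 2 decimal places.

82.27 dB SPL

At the listener: L_A = 93.4 − 20·log₁₀(3.7) = 82.036 dB; L_B = 88.4 − 20·log₁₀(8.8) = 69.510 dB.
Combined: 10·log₁₀(10^(82.036/10)+10^(69.510/10)) = 82.27 dB SPL.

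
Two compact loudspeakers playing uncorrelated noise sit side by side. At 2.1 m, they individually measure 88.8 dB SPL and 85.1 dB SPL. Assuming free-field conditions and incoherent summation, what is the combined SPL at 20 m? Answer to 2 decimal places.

70.77 dB SPL

Combined at 2.1 m: 10·log₁₀(10^(88.8/10)+10^(85.1/10)) = 90.343 dB SPL.
Then apply −20·log₁₀(20/2.1) = -19.576 dB → 70.77 dB SPL.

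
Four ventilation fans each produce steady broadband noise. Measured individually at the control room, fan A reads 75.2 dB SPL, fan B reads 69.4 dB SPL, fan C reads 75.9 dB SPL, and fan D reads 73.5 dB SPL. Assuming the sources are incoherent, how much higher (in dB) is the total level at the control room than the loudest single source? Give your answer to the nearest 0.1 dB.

Add the sources as powers (linear), then convert back to dB:
L_total = 10·log₁₀(10^(75.2/10) + 10^(69.4/10) + 10^(75.9/10) + 10^(73.5/10)) = 80.13 dB SPL.
Excess over the loudest (75.9 dB): 80.13 − 75.9 = 4.2 dB.

4.2 dB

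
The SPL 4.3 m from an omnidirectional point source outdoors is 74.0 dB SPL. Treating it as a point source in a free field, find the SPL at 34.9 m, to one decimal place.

55.8 dB SPL

For a point source in a free field, ΔL = −20·log₁₀(d₂/d₁).
ΔL = −20·log₁₀(34.9/4.3) = -18.19 dB, so L₂ = 74.0 + (-18.19) = 55.8 dB SPL.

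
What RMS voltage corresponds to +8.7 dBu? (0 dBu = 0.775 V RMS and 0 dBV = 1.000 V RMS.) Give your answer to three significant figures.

V = 0.775 V × 10^(+8.7/20).
= 0.775 × 2.723 = 2.11 V.

2.11 V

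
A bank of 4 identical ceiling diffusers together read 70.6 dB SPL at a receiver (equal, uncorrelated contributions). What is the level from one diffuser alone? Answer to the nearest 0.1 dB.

4 equal incoherent sources add 10·log₁₀(4) = 6.02 dB over one source.
L_one = 70.6 − 6.02 = 64.6 dB SPL.

64.6 dB SPL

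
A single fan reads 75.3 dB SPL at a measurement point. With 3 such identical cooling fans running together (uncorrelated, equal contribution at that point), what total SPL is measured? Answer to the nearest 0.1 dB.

3 equal incoherent sources raise the level by 10·log₁₀(3) = 4.77 dB.
L_total = 75.3 + 4.77 = 80.1 dB SPL.

80.1 dB SPL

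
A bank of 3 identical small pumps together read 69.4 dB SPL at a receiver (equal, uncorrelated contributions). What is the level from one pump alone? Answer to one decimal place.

3 equal incoherent sources add 10·log₁₀(3) = 4.77 dB over one source.
L_one = 69.4 − 4.77 = 64.6 dB SPL.

64.6 dB SPL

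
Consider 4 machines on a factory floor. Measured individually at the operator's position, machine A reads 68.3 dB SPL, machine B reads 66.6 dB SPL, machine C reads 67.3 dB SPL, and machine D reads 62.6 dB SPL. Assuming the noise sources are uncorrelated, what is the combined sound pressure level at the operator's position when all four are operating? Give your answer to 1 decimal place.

Uncorrelated sources add in intensity (power), not in dB.
L_total = 10·log₁₀(10^(68.3/10) + 10^(66.6/10) + 10^(67.3/10) + 10^(62.6/10)) = 10·log₁₀(18520000) = 72.7 dB SPL.

72.7 dB SPL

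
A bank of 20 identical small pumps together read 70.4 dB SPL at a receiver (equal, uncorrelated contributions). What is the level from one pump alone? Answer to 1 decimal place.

57.4 dB SPL

20 equal incoherent sources add 10·log₁₀(20) = 13.01 dB over one source.
L_one = 70.4 − 13.01 = 57.4 dB SPL.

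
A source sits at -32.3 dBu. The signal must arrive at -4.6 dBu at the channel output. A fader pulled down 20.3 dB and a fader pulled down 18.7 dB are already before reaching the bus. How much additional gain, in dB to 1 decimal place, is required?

The required make-up gain is the shortfall in the dB sum.
G = -4.6 − (-32.3) + 20.3 + 18.7 = 66.7 dB.

66.7 dB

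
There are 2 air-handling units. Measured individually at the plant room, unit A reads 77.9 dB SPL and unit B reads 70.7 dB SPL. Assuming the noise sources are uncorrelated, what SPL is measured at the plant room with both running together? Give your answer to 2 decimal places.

78.66 dB SPL

Uncorrelated sources add in intensity (power), not in dB.
L_total = 10·log₁₀(10^(77.9/10) + 10^(70.7/10)) = 10·log₁₀(73410000) = 78.66 dB SPL.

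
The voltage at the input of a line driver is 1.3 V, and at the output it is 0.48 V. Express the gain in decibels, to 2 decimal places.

-8.65 dB

For a voltage ratio, dB = 20·log₁₀(V₂/V₁).
20·log₁₀(0.48/1.3) = 20·log₁₀(0.3692) = -8.65 dB.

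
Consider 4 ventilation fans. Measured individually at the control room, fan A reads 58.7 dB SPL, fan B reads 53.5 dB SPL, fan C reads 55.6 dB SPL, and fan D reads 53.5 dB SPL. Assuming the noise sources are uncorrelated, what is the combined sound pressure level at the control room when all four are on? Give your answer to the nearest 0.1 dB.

61.9 dB SPL

Add the sources as powers (linear), then convert back to dB:
L_total = 10·log₁₀(10^(58.7/10) + 10^(53.5/10) + 10^(55.6/10) + 10^(53.5/10)) = 10·log₁₀(1552000) = 61.9 dB SPL.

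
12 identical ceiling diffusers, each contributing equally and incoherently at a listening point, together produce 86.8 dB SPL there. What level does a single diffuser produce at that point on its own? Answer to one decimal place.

76.0 dB SPL

12 equal incoherent sources add 10·log₁₀(12) = 10.79 dB over one source.
L_one = 86.8 − 10.79 = 76.0 dB SPL.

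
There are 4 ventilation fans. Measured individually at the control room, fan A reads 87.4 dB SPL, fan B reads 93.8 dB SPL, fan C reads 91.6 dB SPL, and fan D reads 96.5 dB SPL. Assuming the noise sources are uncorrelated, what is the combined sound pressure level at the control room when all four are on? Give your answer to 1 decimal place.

99.5 dB SPL

Incoherent sources sum as intensities:
L_total = 10·log₁₀(10^(87.4/10) + 10^(93.8/10) + 10^(91.6/10) + 10^(96.5/10)) = 10·log₁₀(8861000000) = 99.5 dB SPL.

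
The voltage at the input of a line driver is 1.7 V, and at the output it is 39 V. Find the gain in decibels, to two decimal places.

27.21 dB

Voltage ratio → dB uses the 20·log₁₀ form:
20·log₁₀(39/1.7) = 20·log₁₀(22.94) = 27.21 dB.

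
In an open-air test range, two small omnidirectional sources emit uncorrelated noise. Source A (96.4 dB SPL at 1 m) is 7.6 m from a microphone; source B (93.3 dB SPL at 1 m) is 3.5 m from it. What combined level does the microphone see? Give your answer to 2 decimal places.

At the listener: L_A = 96.4 − 20·log₁₀(7.6) = 78.784 dB; L_B = 93.3 − 20·log₁₀(3.5) = 82.419 dB.
Combined: 10·log₁₀(10^(78.784/10)+10^(82.419/10)) = 83.98 dB SPL.

83.98 dB SPL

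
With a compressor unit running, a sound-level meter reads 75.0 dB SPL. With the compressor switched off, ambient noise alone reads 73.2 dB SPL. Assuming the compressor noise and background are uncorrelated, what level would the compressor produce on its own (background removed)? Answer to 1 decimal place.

Subtract intensities: L_src = 10·log₁₀(10^(L_total/10) − 10^(L_bg/10)).
L_src = 10·log₁₀(10^(75.0/10) − 10^(73.2/10)) = 10·log₁₀(10730000) = 70.3 dB SPL.

70.3 dB SPL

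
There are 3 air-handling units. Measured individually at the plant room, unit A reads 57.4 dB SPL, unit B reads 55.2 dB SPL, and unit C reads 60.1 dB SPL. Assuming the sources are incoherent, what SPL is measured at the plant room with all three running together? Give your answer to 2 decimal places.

Incoherent sources sum as intensities:
L_total = 10·log₁₀(10^(57.4/10) + 10^(55.2/10) + 10^(60.1/10)) = 10·log₁₀(1904000) = 62.80 dB SPL.

62.80 dB SPL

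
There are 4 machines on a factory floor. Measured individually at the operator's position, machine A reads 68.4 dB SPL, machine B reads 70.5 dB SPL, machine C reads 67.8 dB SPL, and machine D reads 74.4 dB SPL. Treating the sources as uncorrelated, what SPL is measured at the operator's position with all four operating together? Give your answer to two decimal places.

77.14 dB SPL

Add the sources as powers (linear), then convert back to dB:
L_total = 10·log₁₀(10^(68.4/10) + 10^(70.5/10) + 10^(67.8/10) + 10^(74.4/10)) = 10·log₁₀(51710000) = 77.14 dB SPL.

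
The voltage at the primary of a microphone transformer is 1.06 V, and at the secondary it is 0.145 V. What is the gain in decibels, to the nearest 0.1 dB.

For a voltage ratio, dB = 20·log₁₀(V₂/V₁).
20·log₁₀(0.145/1.06) = 20·log₁₀(0.1368) = -17.3 dB.

-17.3 dB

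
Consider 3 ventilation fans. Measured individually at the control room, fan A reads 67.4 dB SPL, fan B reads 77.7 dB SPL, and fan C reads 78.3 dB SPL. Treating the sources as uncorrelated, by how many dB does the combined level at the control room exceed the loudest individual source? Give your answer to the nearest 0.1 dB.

Uncorrelated sources add in intensity (power), not in dB.
L_total = 10·log₁₀(10^(67.4/10) + 10^(77.7/10) + 10^(78.3/10)) = 81.21 dB SPL.
Excess over the loudest (78.3 dB): 81.21 − 78.3 = 2.9 dB.

2.9 dB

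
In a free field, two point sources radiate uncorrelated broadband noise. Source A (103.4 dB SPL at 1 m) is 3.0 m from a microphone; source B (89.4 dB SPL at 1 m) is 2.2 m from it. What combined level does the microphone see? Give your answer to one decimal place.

94.2 dB SPL

At the listener: L_A = 103.4 − 20·log₁₀(3.0) = 93.86 dB; L_B = 89.4 − 20·log₁₀(2.2) = 82.55 dB.
Combined: 10·log₁₀(10^(93.86/10)+10^(82.55/10)) = 94.2 dB SPL.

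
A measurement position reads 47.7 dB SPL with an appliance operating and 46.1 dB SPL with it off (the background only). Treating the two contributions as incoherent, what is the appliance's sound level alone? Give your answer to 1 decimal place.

42.6 dB SPL

Background correction is a power subtraction:
L_src = 10·log₁₀(10^(47.7/10) − 10^(46.1/10)) = 10·log₁₀(18150) = 42.6 dB SPL.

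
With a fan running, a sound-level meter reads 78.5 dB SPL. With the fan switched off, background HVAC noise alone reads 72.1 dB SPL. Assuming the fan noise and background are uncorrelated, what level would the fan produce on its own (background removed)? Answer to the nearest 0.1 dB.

Subtract intensities: L_src = 10·log₁₀(10^(L_total/10) − 10^(L_bg/10)).
L_src = 10·log₁₀(10^(78.5/10) − 10^(72.1/10)) = 10·log₁₀(54580000) = 77.4 dB SPL.

77.4 dB SPL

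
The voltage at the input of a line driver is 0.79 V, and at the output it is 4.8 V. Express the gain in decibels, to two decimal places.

15.67 dB

For a voltage ratio, dB = 20·log₁₀(V₂/V₁).
20·log₁₀(4.8/0.79) = 20·log₁₀(6.076) = 15.67 dB.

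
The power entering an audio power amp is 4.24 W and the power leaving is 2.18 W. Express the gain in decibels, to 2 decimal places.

-2.89 dB

Power ratio → dB uses the 10·log₁₀ form:
10·log₁₀(2.18/4.24) = 10·log₁₀(0.5142) = -2.89 dB.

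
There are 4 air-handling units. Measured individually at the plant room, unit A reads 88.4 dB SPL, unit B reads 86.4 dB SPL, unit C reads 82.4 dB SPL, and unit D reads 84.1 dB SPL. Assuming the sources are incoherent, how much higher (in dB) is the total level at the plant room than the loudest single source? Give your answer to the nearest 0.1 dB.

Incoherent sources sum as intensities:
L_total = 10·log₁₀(10^(88.4/10) + 10^(86.4/10) + 10^(82.4/10) + 10^(84.1/10)) = 91.93 dB SPL.
Excess over the loudest (88.4 dB): 91.93 − 88.4 = 3.5 dB.

3.5 dB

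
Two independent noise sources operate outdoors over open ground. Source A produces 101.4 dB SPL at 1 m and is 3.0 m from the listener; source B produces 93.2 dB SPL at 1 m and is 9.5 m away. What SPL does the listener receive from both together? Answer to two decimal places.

At the listener: L_A = 101.4 − 20·log₁₀(3.0) = 91.858 dB; L_B = 93.2 − 20·log₁₀(9.5) = 73.646 dB.
Combined: 10·log₁₀(10^(91.858/10)+10^(73.646/10)) = 91.92 dB SPL.

91.92 dB SPL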